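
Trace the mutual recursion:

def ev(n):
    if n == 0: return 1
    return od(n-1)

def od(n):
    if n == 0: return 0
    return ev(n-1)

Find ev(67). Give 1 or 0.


ev(67) = od(66)
od(66) = ev(65)
ev(65) = od(64)
od(64) = ev(63)
ev(63) = od(62)
od(62) = ev(61)
ev(61) = od(60)
od(60) = ev(59)
ev(59) = od(58)
od(58) = ev(57)
ev(57) = od(56)
od(56) = ev(55)
ev(55) = od(54)
od(54) = ev(53)
ev(53) = od(52)
od(52) = ev(51)
ev(51) = od(50)
od(50) = ev(49)
ev(49) = od(48)
od(48) = ev(47)
ev(47) = od(46)
od(46) = ev(45)
ev(45) = od(44)
od(44) = ev(43)
ev(43) = od(42)
od(42) = ev(41)
ev(41) = od(40)
od(40) = ev(39)
ev(39) = od(38)
od(38) = ev(37)
ev(37) = od(36)
od(36) = ev(35)
ev(35) = od(34)
od(34) = ev(33)
ev(33) = od(32)
od(32) = ev(31)
ev(31) = od(30)
od(30) = ev(29)
ev(29) = od(28)
od(28) = ev(27)
ev(27) = od(26)
od(26) = ev(25)
ev(25) = od(24)
od(24) = ev(23)
ev(23) = od(22)
od(22) = ev(21)
ev(21) = od(20)
od(20) = ev(19)
ev(19) = od(18)
od(18) = ev(17)
ev(17) = od(16)
od(16) = ev(15)
ev(15) = od(14)
od(14) = ev(13)
ev(13) = od(12)
od(12) = ev(11)
ev(11) = od(10)
od(10) = ev(9)
ev(9) = od(8)
od(8) = ev(7)
ev(7) = od(6)
od(6) = ev(5)
ev(5) = od(4)
od(4) = ev(3)
ev(3) = od(2)
od(2) = ev(1)
ev(1) = od(0)
od(0) = 0  (base case)
Result: 0

0


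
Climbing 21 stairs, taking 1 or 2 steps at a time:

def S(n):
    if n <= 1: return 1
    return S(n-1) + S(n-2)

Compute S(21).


Building up from base cases:
S(0) = 1
S(1) = 1
S(2) = S(1) + S(0) = 1 + 1 = 2
S(3) = S(2) + S(1) = 2 + 1 = 3
S(4) = S(3) + S(2) = 3 + 2 = 5
S(5) = S(4) + S(3) = 5 + 3 = 8
S(6) = S(5) + S(4) = 8 + 5 = 13
S(7) = S(6) + S(5) = 13 + 8 = 21
S(8) = S(7) + S(6) = 21 + 13 = 34
S(9) = S(8) + S(7) = 34 + 21 = 55
S(10) = S(9) + S(8) = 55 + 34 = 89
S(11) = S(10) + S(9) = 89 + 55 = 144
S(12) = S(11) + S(10) = 144 + 89 = 233
S(13) = S(12) + S(11) = 233 + 144 = 377
S(14) = S(13) + S(12) = 377 + 233 = 610
S(15) = S(14) + S(13) = 610 + 377 = 987
S(16) = S(15) + S(14) = 987 + 610 = 1597
S(17) = S(16) + S(15) = 1597 + 987 = 2584
S(18) = S(17) + S(16) = 2584 + 1597 = 4181
S(19) = S(18) + S(17) = 4181 + 2584 = 6765
S(20) = S(19) + S(18) = 6765 + 4181 = 10946
S(21) = S(20) + S(19) = 10946 + 6765 = 17711

17711


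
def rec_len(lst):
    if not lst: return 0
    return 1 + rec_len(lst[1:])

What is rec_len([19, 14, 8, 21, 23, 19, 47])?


rec_len([19, 14, 8, 21, 23, 19, 47]) = 1 + rec_len([14, 8, 21, 23, 19, 47])
rec_len([14, 8, 21, 23, 19, 47]) = 1 + rec_len([8, 21, 23, 19, 47])
rec_len([8, 21, 23, 19, 47]) = 1 + rec_len([21, 23, 19, 47])
rec_len([21, 23, 19, 47]) = 1 + rec_len([23, 19, 47])
rec_len([23, 19, 47]) = 1 + rec_len([19, 47])
rec_len([19, 47]) = 1 + rec_len([47])
rec_len([47]) = 1 + rec_len([])
rec_len([]) = 0  (base case)
Unwinding: 1 + 1 + 1 + 1 + 1 + 1 + 1 + 0 = 7

7


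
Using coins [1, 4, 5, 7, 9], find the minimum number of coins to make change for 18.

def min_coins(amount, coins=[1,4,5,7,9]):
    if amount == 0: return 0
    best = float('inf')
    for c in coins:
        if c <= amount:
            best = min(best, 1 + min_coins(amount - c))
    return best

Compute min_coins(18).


Building up with DP:
min_coins(0) = 0
min_coins(1) = min(1+min_coins(0)=1+0=1) = 1
min_coins(2) = min(1+min_coins(1)=1+1=2) = 2
min_coins(3) = min(1+min_coins(2)=1+2=3) = 3
min_coins(4) = min(1+min_coins(3)=1+3=4, 1+min_coins(0)=1+0=1) = 1
min_coins(5) = min(1+min_coins(4)=1+1=2, 1+min_coins(1)=1+1=2, 1+min_coins(0)=1+0=1) = 1
min_coins(6) = min(1+min_coins(5)=1+1=2, 1+min_coins(2)=1+2=3, 1+min_coins(1)=1+1=2) = 2
min_coins(7) = min(1+min_coins(6)=1+2=3, 1+min_coins(3)=1+3=4, 1+min_coins(2)=1+2=3, 1+min_coins(0)=1+0=1) = 1
min_coins(8) = min(1+min_coins(7)=1+1=2, 1+min_coins(4)=1+1=2, 1+min_coins(3)=1+3=4, 1+min_coins(1)=1+1=2) = 2
min_coins(9) = min(1+min_coins(8)=1+2=3, 1+min_coins(5)=1+1=2, 1+min_coins(4)=1+1=2, 1+min_coins(2)=1+2=3, 1+min_coins(0)=1+0=1) = 1
min_coins(10) = min(1+min_coins(9)=1+1=2, 1+min_coins(6)=1+2=3, 1+min_coins(5)=1+1=2, 1+min_coins(3)=1+3=4, 1+min_coins(1)=1+1=2) = 2
min_coins(11) = min(1+min_coins(10)=1+2=3, 1+min_coins(7)=1+1=2, 1+min_coins(6)=1+2=3, 1+min_coins(4)=1+1=2, 1+min_coins(2)=1+2=3) = 2
min_coins(12) = min(1+min_coins(11)=1+2=3, 1+min_coins(8)=1+2=3, 1+min_coins(7)=1+1=2, 1+min_coins(5)=1+1=2, 1+min_coins(3)=1+3=4) = 2
min_coins(13) = min(1+min_coins(12)=1+2=3, 1+min_coins(9)=1+1=2, 1+min_coins(8)=1+2=3, 1+min_coins(6)=1+2=3, 1+min_coins(4)=1+1=2) = 2
min_coins(14) = min(1+min_coins(13)=1+2=3, 1+min_coins(10)=1+2=3, 1+min_coins(9)=1+1=2, 1+min_coins(7)=1+1=2, 1+min_coins(5)=1+1=2) = 2
min_coins(15) = min(1+min_coins(14)=1+2=3, 1+min_coins(11)=1+2=3, 1+min_coins(10)=1+2=3, 1+min_coins(8)=1+2=3, 1+min_coins(6)=1+2=3) = 3
min_coins(16) = min(1+min_coins(15)=1+3=4, 1+min_coins(12)=1+2=3, 1+min_coins(11)=1+2=3, 1+min_coins(9)=1+1=2, 1+min_coins(7)=1+1=2) = 2
min_coins(17) = min(1+min_coins(16)=1+2=3, 1+min_coins(13)=1+2=3, 1+min_coins(12)=1+2=3, 1+min_coins(10)=1+2=3, 1+min_coins(8)=1+2=3) = 3
min_coins(18) = min(1+min_coins(17)=1+3=4, 1+min_coins(14)=1+2=3, 1+min_coins(13)=1+2=3, 1+min_coins(11)=1+2=3, 1+min_coins(9)=1+1=2) = 2

2


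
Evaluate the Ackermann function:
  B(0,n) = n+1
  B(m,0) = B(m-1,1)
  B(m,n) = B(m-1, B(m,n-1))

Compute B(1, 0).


B(1, 0) = B(0, 1)
  B(0, 1) = 2
Result: B(1, 0) = 2

2


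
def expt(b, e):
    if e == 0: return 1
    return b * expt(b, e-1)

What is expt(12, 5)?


expt(12, 5)
= 12 * expt(12, 4)
= 12 * 12 * expt(12, 3)
= 12 * 12 * 12 * expt(12, 2)
= 12 * 12 * 12 * 12 * expt(12, 1)
= 12 * 12 * 12 * 12 * 12 * expt(12, 0)
= 12 * 12 * 12 * 12 * 12 * 1
= 248832

248832


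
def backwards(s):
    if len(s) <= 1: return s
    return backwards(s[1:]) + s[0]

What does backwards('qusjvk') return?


backwards('qusjvk') = backwards('usjvk') + 'q'
backwards('usjvk') = backwards('sjvk') + 'u'
backwards('sjvk') = backwards('jvk') + 's'
backwards('jvk') = backwards('vk') + 'j'
backwards('vk') = backwards('k') + 'v'
backwards('k') = 'k'  (base case)
Concatenating: 'k' + 'v' + 'j' + 's' + 'u' + 'q' = 'kvjsuq'

kvjsuq


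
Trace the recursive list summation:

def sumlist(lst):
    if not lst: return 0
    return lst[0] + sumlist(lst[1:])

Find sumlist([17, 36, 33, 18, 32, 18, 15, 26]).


sumlist([17, 36, 33, 18, 32, 18, 15, 26]) = 17 + sumlist([36, 33, 18, 32, 18, 15, 26])
sumlist([36, 33, 18, 32, 18, 15, 26]) = 36 + sumlist([33, 18, 32, 18, 15, 26])
sumlist([33, 18, 32, 18, 15, 26]) = 33 + sumlist([18, 32, 18, 15, 26])
sumlist([18, 32, 18, 15, 26]) = 18 + sumlist([32, 18, 15, 26])
sumlist([32, 18, 15, 26]) = 32 + sumlist([18, 15, 26])
sumlist([18, 15, 26]) = 18 + sumlist([15, 26])
sumlist([15, 26]) = 15 + sumlist([26])
sumlist([26]) = 26 + sumlist([])
sumlist([]) = 0  (base case)
Total: 17 + 36 + 33 + 18 + 32 + 18 + 15 + 26 + 0 = 195

195


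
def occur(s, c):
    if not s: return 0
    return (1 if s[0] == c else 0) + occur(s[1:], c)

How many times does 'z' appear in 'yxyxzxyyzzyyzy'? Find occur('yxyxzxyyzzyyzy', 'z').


s[0]='y' != 'z' -> 0
s[0]='x' != 'z' -> 0
s[0]='y' != 'z' -> 0
s[0]='x' != 'z' -> 0
s[0]='z' == 'z' -> 1
s[0]='x' != 'z' -> 0
s[0]='y' != 'z' -> 0
s[0]='y' != 'z' -> 0
s[0]='z' == 'z' -> 1
s[0]='z' == 'z' -> 1
s[0]='y' != 'z' -> 0
s[0]='y' != 'z' -> 0
s[0]='z' == 'z' -> 1
s[0]='y' != 'z' -> 0
Sum: 0 + 0 + 0 + 0 + 1 + 0 + 0 + 0 + 1 + 1 + 0 + 0 + 1 + 0 = 4

4


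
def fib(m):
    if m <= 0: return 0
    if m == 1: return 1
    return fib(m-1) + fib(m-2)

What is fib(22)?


Computing fib(22) bottom-up:
fib(0) = 0
fib(1) = 1
fib(2) = fib(1) + fib(0) = 1 + 0 = 1
fib(3) = fib(2) + fib(1) = 1 + 1 = 2
fib(4) = fib(3) + fib(2) = 2 + 1 = 3
fib(5) = fib(4) + fib(3) = 3 + 2 = 5
fib(6) = fib(5) + fib(4) = 5 + 3 = 8
fib(7) = fib(6) + fib(5) = 8 + 5 = 13
fib(8) = fib(7) + fib(6) = 13 + 8 = 21
fib(9) = fib(8) + fib(7) = 21 + 13 = 34
fib(10) = fib(9) + fib(8) = 34 + 21 = 55
fib(11) = fib(10) + fib(9) = 55 + 34 = 89
fib(12) = fib(11) + fib(10) = 89 + 55 = 144
fib(13) = fib(12) + fib(11) = 144 + 89 = 233
fib(14) = fib(13) + fib(12) = 233 + 144 = 377
fib(15) = fib(14) + fib(13) = 377 + 233 = 610
fib(16) = fib(15) + fib(14) = 610 + 377 = 987
fib(17) = fib(16) + fib(15) = 987 + 610 = 1597
fib(18) = fib(17) + fib(16) = 1597 + 987 = 2584
fib(19) = fib(18) + fib(17) = 2584 + 1597 = 4181
fib(20) = fib(19) + fib(18) = 4181 + 2584 = 6765
fib(21) = fib(20) + fib(19) = 6765 + 4181 = 10946
fib(22) = fib(21) + fib(20) = 10946 + 6765 = 17711

17711


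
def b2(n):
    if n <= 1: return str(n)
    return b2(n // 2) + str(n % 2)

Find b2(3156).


b2(3156) = b2(1578) + '0'
b2(1578) = b2(789) + '0'
b2(789) = b2(394) + '1'
b2(394) = b2(197) + '0'
b2(197) = b2(98) + '1'
b2(98) = b2(49) + '0'
b2(49) = b2(24) + '1'
b2(24) = b2(12) + '0'
b2(12) = b2(6) + '0'
b2(6) = b2(3) + '0'
b2(3) = b2(1) + '1'
b2(1) = '1'  (base case)
Concatenating: '1' + '1' + '0' + '0' + '0' + '1' + '0' + '1' + '0' + '1' + '0' + '0' = '110001010100'

110001010100


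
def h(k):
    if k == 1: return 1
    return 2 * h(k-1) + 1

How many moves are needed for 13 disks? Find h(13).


h(13) = 2 * h(12) + 1
h(12) = 2 * h(11) + 1
h(11) = 2 * h(10) + 1
h(10) = 2 * h(9) + 1
h(9) = 2 * h(8) + 1
h(8) = 2 * h(7) + 1
h(7) = 2 * h(6) + 1
h(6) = 2 * h(5) + 1
h(5) = 2 * h(4) + 1
h(4) = 2 * h(3) + 1
h(3) = 2 * h(2) + 1
h(2) = 2 * h(1) + 1
h(1) = 1  (base case)
h(2) = 2 * 1 + 1 = 3
h(3) = 2 * 3 + 1 = 7
h(4) = 2 * 7 + 1 = 15
h(5) = 2 * 15 + 1 = 31
h(6) = 2 * 31 + 1 = 63
h(7) = 2 * 63 + 1 = 127
h(8) = 2 * 127 + 1 = 255
h(9) = 2 * 255 + 1 = 511
h(10) = 2 * 511 + 1 = 1023
h(11) = 2 * 1023 + 1 = 2047
h(12) = 2 * 2047 + 1 = 4095
h(13) = 2 * 4095 + 1 = 8191

8191


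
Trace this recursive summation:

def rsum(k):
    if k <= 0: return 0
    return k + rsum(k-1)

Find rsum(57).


rsum(57)
= 57 + 56 + 55 + 54 + 53 + 52 + 51 + 50 + 49 + 48 + 47 + 46 + 45 + 44 + 43 + 42 + 41 + 40 + 39 + 38 + 37 + 36 + 35 + 34 + 33 + 32 + 31 + 30 + 29 + 28 + 27 + 26 + 25 + 24 + 23 + 22 + 21 + 20 + 19 + 18 + 17 + 16 + 15 + 14 + 13 + 12 + 11 + 10 + 9 + 8 + 7 + 6 + 5 + 4 + 3 + 2 + 1 + rsum(0)
= 57 + 56 + 55 + 54 + 53 + 52 + 51 + 50 + 49 + 48 + 47 + 46 + 45 + 44 + 43 + 42 + 41 + 40 + 39 + 38 + 37 + 36 + 35 + 34 + 33 + 32 + 31 + 30 + 29 + 28 + 27 + 26 + 25 + 24 + 23 + 22 + 21 + 20 + 19 + 18 + 17 + 16 + 15 + 14 + 13 + 12 + 11 + 10 + 9 + 8 + 7 + 6 + 5 + 4 + 3 + 2 + 1 + 0
= 1653

1653


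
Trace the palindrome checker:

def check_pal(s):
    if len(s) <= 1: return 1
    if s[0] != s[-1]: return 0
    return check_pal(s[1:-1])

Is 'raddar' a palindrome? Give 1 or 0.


check_pal('raddar'): s[0]='r' == s[-1]='r' -> check check_pal('adda')
check_pal('adda'): s[0]='a' == s[-1]='a' -> check check_pal('dd')
check_pal('dd'): s[0]='d' == s[-1]='d' -> check check_pal('')
check_pal(''): len <= 1 -> return 1  (base case)
Result: 1 (palindrome)

1


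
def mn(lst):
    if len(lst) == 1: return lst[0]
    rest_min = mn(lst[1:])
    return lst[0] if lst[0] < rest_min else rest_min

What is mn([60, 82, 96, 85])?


mn([60, 82, 96, 85]): compare 60 with mn([82, 96, 85])
mn([82, 96, 85]): compare 82 with mn([96, 85])
mn([96, 85]): compare 96 with mn([85])
mn([85]) = 85  (base case)
Compare 96 with 85 -> 85
Compare 82 with 85 -> 82
Compare 60 with 82 -> 60

60


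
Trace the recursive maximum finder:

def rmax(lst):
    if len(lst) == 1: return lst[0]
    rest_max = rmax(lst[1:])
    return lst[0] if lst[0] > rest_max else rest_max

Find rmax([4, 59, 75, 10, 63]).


rmax([4, 59, 75, 10, 63]): compare 4 with rmax([59, 75, 10, 63])
rmax([59, 75, 10, 63]): compare 59 with rmax([75, 10, 63])
rmax([75, 10, 63]): compare 75 with rmax([10, 63])
rmax([10, 63]): compare 10 with rmax([63])
rmax([63]) = 63  (base case)
Compare 10 with 63 -> 63
Compare 75 with 63 -> 75
Compare 59 with 75 -> 75
Compare 4 with 75 -> 75

75


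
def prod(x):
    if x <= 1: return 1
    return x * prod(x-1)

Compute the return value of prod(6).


prod(6)
= 6 * prod(5)
= 6 * 5 * prod(4)
= 6 * 5 * 4 * prod(3)
= 6 * 5 * 4 * 3 * prod(2)
= 6 * 5 * 4 * 3 * 2 * prod(1)
= 6 * 5 * 4 * 3 * 2 * 1
= 720

720


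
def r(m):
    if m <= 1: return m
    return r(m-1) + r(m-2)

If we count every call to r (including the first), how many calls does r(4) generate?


Let C(n) = total calls for r(n)
C(0) = 1, C(1) = 1
C(2) = 1 + C(1) + C(0) = 1 + 1 + 1 = 3
C(3) = 1 + C(2) + C(1) = 1 + 3 + 1 = 5
C(4) = 1 + C(3) + C(2) = 1 + 5 + 3 = 9

9


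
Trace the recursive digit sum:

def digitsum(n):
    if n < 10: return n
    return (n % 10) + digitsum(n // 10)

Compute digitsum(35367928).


digitsum(35367928) = 8 + digitsum(3536792)
digitsum(3536792) = 2 + digitsum(353679)
digitsum(353679) = 9 + digitsum(35367)
digitsum(35367) = 7 + digitsum(3536)
digitsum(3536) = 6 + digitsum(353)
digitsum(353) = 3 + digitsum(35)
digitsum(35) = 5 + digitsum(3)
digitsum(3) = 3  (base case)
Total: 8 + 2 + 9 + 7 + 6 + 3 + 5 + 3 = 43

43


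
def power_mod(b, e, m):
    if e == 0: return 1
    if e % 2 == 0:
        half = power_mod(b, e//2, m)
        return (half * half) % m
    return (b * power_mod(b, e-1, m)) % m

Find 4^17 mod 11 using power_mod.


power_mod(4, 17, 11): e is odd, compute power_mod(4, 16, 11)
  power_mod(4, 16, 11): e is even, compute power_mod(4, 8, 11)
    power_mod(4, 8, 11): e is even, compute power_mod(4, 4, 11)
      power_mod(4, 4, 11): e is even, compute power_mod(4, 2, 11)
        power_mod(4, 2, 11): e is even, compute power_mod(4, 1, 11)
          power_mod(4, 1, 11): e is odd, compute power_mod(4, 0, 11)
          power_mod(4, 0, 11) = 1
          (4 * 1) % 11 = 4
        half=4, (4*4) % 11 = 5
      half=5, (5*5) % 11 = 3
    half=3, (3*3) % 11 = 9
  half=9, (9*9) % 11 = 4
(4 * 4) % 11 = 5

5


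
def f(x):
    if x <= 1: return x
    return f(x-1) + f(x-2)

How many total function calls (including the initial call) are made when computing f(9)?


Let C(n) = total calls for f(n)
C(0) = 1, C(1) = 1
C(2) = 1 + C(1) + C(0) = 1 + 1 + 1 = 3
C(3) = 1 + C(2) + C(1) = 1 + 3 + 1 = 5
C(4) = 1 + C(3) + C(2) = 1 + 5 + 3 = 9
C(5) = 1 + C(4) + C(3) = 1 + 9 + 5 = 15
C(6) = 1 + C(5) + C(4) = 1 + 15 + 9 = 25
C(7) = 1 + C(6) + C(5) = 1 + 25 + 15 = 41
C(8) = 1 + C(7) + C(6) = 1 + 41 + 25 = 67
C(9) = 1 + C(8) + C(7) = 1 + 67 + 41 = 109

109


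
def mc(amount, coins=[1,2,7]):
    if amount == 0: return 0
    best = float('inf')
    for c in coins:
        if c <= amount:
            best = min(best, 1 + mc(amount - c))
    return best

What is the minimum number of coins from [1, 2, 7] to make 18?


Building up with DP:
mc(0) = 0
mc(1) = min(1+mc(0)=1+0=1) = 1
mc(2) = min(1+mc(1)=1+1=2, 1+mc(0)=1+0=1) = 1
mc(3) = min(1+mc(2)=1+1=2, 1+mc(1)=1+1=2) = 2
mc(4) = min(1+mc(3)=1+2=3, 1+mc(2)=1+1=2) = 2
mc(5) = min(1+mc(4)=1+2=3, 1+mc(3)=1+2=3) = 3
mc(6) = min(1+mc(5)=1+3=4, 1+mc(4)=1+2=3) = 3
mc(7) = min(1+mc(6)=1+3=4, 1+mc(5)=1+3=4, 1+mc(0)=1+0=1) = 1
mc(8) = min(1+mc(7)=1+1=2, 1+mc(6)=1+3=4, 1+mc(1)=1+1=2) = 2
mc(9) = min(1+mc(8)=1+2=3, 1+mc(7)=1+1=2, 1+mc(2)=1+1=2) = 2
mc(10) = min(1+mc(9)=1+2=3, 1+mc(8)=1+2=3, 1+mc(3)=1+2=3) = 3
mc(11) = min(1+mc(10)=1+3=4, 1+mc(9)=1+2=3, 1+mc(4)=1+2=3) = 3
mc(12) = min(1+mc(11)=1+3=4, 1+mc(10)=1+3=4, 1+mc(5)=1+3=4) = 4
mc(13) = min(1+mc(12)=1+4=5, 1+mc(11)=1+3=4, 1+mc(6)=1+3=4) = 4
mc(14) = min(1+mc(13)=1+4=5, 1+mc(12)=1+4=5, 1+mc(7)=1+1=2) = 2
mc(15) = min(1+mc(14)=1+2=3, 1+mc(13)=1+4=5, 1+mc(8)=1+2=3) = 3
mc(16) = min(1+mc(15)=1+3=4, 1+mc(14)=1+2=3, 1+mc(9)=1+2=3) = 3
mc(17) = min(1+mc(16)=1+3=4, 1+mc(15)=1+3=4, 1+mc(10)=1+3=4) = 4
mc(18) = min(1+mc(17)=1+4=5, 1+mc(16)=1+3=4, 1+mc(11)=1+3=4) = 4

4


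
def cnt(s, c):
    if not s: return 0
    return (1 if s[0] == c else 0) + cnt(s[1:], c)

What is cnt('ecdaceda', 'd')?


s[0]='e' != 'd' -> 0
s[0]='c' != 'd' -> 0
s[0]='d' == 'd' -> 1
s[0]='a' != 'd' -> 0
s[0]='c' != 'd' -> 0
s[0]='e' != 'd' -> 0
s[0]='d' == 'd' -> 1
s[0]='a' != 'd' -> 0
Sum: 0 + 0 + 1 + 0 + 0 + 0 + 1 + 0 = 2

2


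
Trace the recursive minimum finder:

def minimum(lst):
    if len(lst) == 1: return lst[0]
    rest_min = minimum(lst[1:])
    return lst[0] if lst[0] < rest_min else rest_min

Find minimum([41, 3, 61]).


minimum([41, 3, 61]): compare 41 with minimum([3, 61])
minimum([3, 61]): compare 3 with minimum([61])
minimum([61]) = 61  (base case)
Compare 3 with 61 -> 3
Compare 41 with 3 -> 3

3


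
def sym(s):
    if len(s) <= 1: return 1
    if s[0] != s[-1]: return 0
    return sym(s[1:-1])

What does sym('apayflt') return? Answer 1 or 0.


sym('apayflt'): s[0]='a' != s[-1]='t' -> return 0
Result: 0 (not a palindrome)

0


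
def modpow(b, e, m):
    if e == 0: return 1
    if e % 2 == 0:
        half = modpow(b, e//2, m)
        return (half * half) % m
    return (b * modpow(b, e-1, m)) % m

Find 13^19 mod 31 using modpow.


modpow(13, 19, 31): e is odd, compute modpow(13, 18, 31)
  modpow(13, 18, 31): e is even, compute modpow(13, 9, 31)
    modpow(13, 9, 31): e is odd, compute modpow(13, 8, 31)
      modpow(13, 8, 31): e is even, compute modpow(13, 4, 31)
        modpow(13, 4, 31): e is even, compute modpow(13, 2, 31)
          modpow(13, 2, 31): e is even, compute modpow(13, 1, 31)
          modpow(13, 1, 31): e is odd, compute modpow(13, 0, 31)
          modpow(13, 0, 31) = 1
          (13 * 1) % 31 = 13
          half=13, (13*13) % 31 = 14
        half=14, (14*14) % 31 = 10
      half=10, (10*10) % 31 = 7
    (13 * 7) % 31 = 29
  half=29, (29*29) % 31 = 4
(13 * 4) % 31 = 21

21


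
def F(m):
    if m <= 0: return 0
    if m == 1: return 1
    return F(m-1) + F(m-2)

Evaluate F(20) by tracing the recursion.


Computing F(20) bottom-up:
F(0) = 0
F(1) = 1
F(2) = F(1) + F(0) = 1 + 0 = 1
F(3) = F(2) + F(1) = 1 + 1 = 2
F(4) = F(3) + F(2) = 2 + 1 = 3
F(5) = F(4) + F(3) = 3 + 2 = 5
F(6) = F(5) + F(4) = 5 + 3 = 8
F(7) = F(6) + F(5) = 8 + 5 = 13
F(8) = F(7) + F(6) = 13 + 8 = 21
F(9) = F(8) + F(7) = 21 + 13 = 34
F(10) = F(9) + F(8) = 34 + 21 = 55
F(11) = F(10) + F(9) = 55 + 34 = 89
F(12) = F(11) + F(10) = 89 + 55 = 144
F(13) = F(12) + F(11) = 144 + 89 = 233
F(14) = F(13) + F(12) = 233 + 144 = 377
F(15) = F(14) + F(13) = 377 + 233 = 610
F(16) = F(15) + F(14) = 610 + 377 = 987
F(17) = F(16) + F(15) = 987 + 610 = 1597
F(18) = F(17) + F(16) = 1597 + 987 = 2584
F(19) = F(18) + F(17) = 2584 + 1597 = 4181
F(20) = F(19) + F(18) = 4181 + 2584 = 6765

6765


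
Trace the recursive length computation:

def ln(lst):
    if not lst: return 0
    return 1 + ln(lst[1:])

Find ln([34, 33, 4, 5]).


ln([34, 33, 4, 5]) = 1 + ln([33, 4, 5])
ln([33, 4, 5]) = 1 + ln([4, 5])
ln([4, 5]) = 1 + ln([5])
ln([5]) = 1 + ln([])
ln([]) = 0  (base case)
Unwinding: 1 + 1 + 1 + 1 + 0 = 4

4


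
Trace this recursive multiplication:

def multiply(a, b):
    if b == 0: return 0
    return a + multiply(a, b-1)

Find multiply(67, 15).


multiply(67, 15) = 67 + multiply(67, 14)
multiply(67, 14) = 67 + multiply(67, 13)
multiply(67, 13) = 67 + multiply(67, 12)
multiply(67, 12) = 67 + multiply(67, 11)
multiply(67, 11) = 67 + multiply(67, 10)
multiply(67, 10) = 67 + multiply(67, 9)
multiply(67, 9) = 67 + multiply(67, 8)
multiply(67, 8) = 67 + multiply(67, 7)
multiply(67, 7) = 67 + multiply(67, 6)
multiply(67, 6) = 67 + multiply(67, 5)
multiply(67, 5) = 67 + multiply(67, 4)
multiply(67, 4) = 67 + multiply(67, 3)
multiply(67, 3) = 67 + multiply(67, 2)
multiply(67, 2) = 67 + multiply(67, 1)
multiply(67, 1) = 67 + multiply(67, 0)
multiply(67, 0) = 0  (base case)
Total: 67 + 67 + 67 + 67 + 67 + 67 + 67 + 67 + 67 + 67 + 67 + 67 + 67 + 67 + 67 + 0 = 1005

1005


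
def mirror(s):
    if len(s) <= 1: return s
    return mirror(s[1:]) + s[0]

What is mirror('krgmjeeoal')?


mirror('krgmjeeoal') = mirror('rgmjeeoal') + 'k'
mirror('rgmjeeoal') = mirror('gmjeeoal') + 'r'
mirror('gmjeeoal') = mirror('mjeeoal') + 'g'
mirror('mjeeoal') = mirror('jeeoal') + 'm'
mirror('jeeoal') = mirror('eeoal') + 'j'
mirror('eeoal') = mirror('eoal') + 'e'
mirror('eoal') = mirror('oal') + 'e'
mirror('oal') = mirror('al') + 'o'
mirror('al') = mirror('l') + 'a'
mirror('l') = 'l'  (base case)
Concatenating: 'l' + 'a' + 'o' + 'e' + 'e' + 'j' + 'm' + 'g' + 'r' + 'k' = 'laoeejmgrk'

laoeejmgrk


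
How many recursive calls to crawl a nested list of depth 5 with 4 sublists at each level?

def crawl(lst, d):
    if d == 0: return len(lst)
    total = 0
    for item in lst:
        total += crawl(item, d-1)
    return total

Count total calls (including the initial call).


At depth 0 (root): 1 call
At depth 1: each of 1 parents calls crawl on 4 children = 4 calls
At depth 2: each of 4 parents calls crawl on 4 children = 16 calls
At depth 3: each of 16 parents calls crawl on 4 children = 64 calls
At depth 4: each of 64 parents calls crawl on 4 children = 256 calls
At depth 5: each of 256 parents calls crawl on 4 children = 1024 calls
Total: 1 + 4 + 16 + 64 + 256 + 1024 = 1365

1365


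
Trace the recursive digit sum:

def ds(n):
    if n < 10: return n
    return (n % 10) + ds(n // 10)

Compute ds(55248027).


ds(55248027) = 7 + ds(5524802)
ds(5524802) = 2 + ds(552480)
ds(552480) = 0 + ds(55248)
ds(55248) = 8 + ds(5524)
ds(5524) = 4 + ds(552)
ds(552) = 2 + ds(55)
ds(55) = 5 + ds(5)
ds(5) = 5  (base case)
Total: 7 + 2 + 0 + 8 + 4 + 2 + 5 + 5 = 33

33


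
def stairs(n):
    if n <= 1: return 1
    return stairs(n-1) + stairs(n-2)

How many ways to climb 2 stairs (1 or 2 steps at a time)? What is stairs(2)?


Building up from base cases:
stairs(0) = 1
stairs(1) = 1
stairs(2) = stairs(1) + stairs(0) = 1 + 1 = 2

2


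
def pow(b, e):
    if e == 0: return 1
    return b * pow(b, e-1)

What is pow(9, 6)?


pow(9, 6)
= 9 * pow(9, 5)
= 9 * 9 * pow(9, 4)
= 9 * 9 * 9 * pow(9, 3)
= 9 * 9 * 9 * 9 * pow(9, 2)
= 9 * 9 * 9 * 9 * 9 * pow(9, 1)
= 9 * 9 * 9 * 9 * 9 * 9 * pow(9, 0)
= 9 * 9 * 9 * 9 * 9 * 9 * 1
= 531441

531441


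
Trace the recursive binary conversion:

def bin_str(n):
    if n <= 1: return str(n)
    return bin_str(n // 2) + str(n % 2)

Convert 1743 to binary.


bin_str(1743) = bin_str(871) + '1'
bin_str(871) = bin_str(435) + '1'
bin_str(435) = bin_str(217) + '1'
bin_str(217) = bin_str(108) + '1'
bin_str(108) = bin_str(54) + '0'
bin_str(54) = bin_str(27) + '0'
bin_str(27) = bin_str(13) + '1'
bin_str(13) = bin_str(6) + '1'
bin_str(6) = bin_str(3) + '0'
bin_str(3) = bin_str(1) + '1'
bin_str(1) = '1'  (base case)
Concatenating: '1' + '1' + '0' + '1' + '1' + '0' + '0' + '1' + '1' + '1' + '1' = '11011001111'

11011001111


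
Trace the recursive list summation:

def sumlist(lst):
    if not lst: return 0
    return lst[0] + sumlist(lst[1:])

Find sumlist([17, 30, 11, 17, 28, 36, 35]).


sumlist([17, 30, 11, 17, 28, 36, 35]) = 17 + sumlist([30, 11, 17, 28, 36, 35])
sumlist([30, 11, 17, 28, 36, 35]) = 30 + sumlist([11, 17, 28, 36, 35])
sumlist([11, 17, 28, 36, 35]) = 11 + sumlist([17, 28, 36, 35])
sumlist([17, 28, 36, 35]) = 17 + sumlist([28, 36, 35])
sumlist([28, 36, 35]) = 28 + sumlist([36, 35])
sumlist([36, 35]) = 36 + sumlist([35])
sumlist([35]) = 35 + sumlist([])
sumlist([]) = 0  (base case)
Total: 17 + 30 + 11 + 17 + 28 + 36 + 35 + 0 = 174

174


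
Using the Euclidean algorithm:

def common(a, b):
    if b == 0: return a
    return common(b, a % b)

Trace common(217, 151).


common(217, 151) = common(151, 66)
common(151, 66) = common(66, 19)
common(66, 19) = common(19, 9)
common(19, 9) = common(9, 1)
common(9, 1) = common(1, 0)
common(1, 0) = 1  (base case)

1


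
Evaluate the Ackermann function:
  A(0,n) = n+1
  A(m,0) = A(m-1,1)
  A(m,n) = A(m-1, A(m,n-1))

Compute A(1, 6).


A(1, 6) = A(0, A(1, 5))
  A(1, 5) = A(0, A(1, 4))
    A(1, 4) = A(0, A(1, 3))
      A(1, 3) = A(0, A(1, 2))
        A(1, 2) = A(0, A(1, 1))
          A(1, 1) = A(0, A(1, 0))
          A(1, 0) = A(0, 1)
          A(0, 1) = 2
            = A(0, 2)
          A(0, 2) = 3
          = A(0, 3)
          A(0, 3) = 4
        = A(0, 4)
        A(0, 4) = 5
      = A(0, 5)
      A(0, 5) = 6
    = A(0, 6)
    A(0, 6) = 7
  = A(0, 7)
  A(0, 7) = 8
Result: A(1, 6) = 8

8


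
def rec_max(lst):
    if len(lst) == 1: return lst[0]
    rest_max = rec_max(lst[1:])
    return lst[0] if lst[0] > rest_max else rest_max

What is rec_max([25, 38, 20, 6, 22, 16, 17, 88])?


rec_max([25, 38, 20, 6, 22, 16, 17, 88]): compare 25 with rec_max([38, 20, 6, 22, 16, 17, 88])
rec_max([38, 20, 6, 22, 16, 17, 88]): compare 38 with rec_max([20, 6, 22, 16, 17, 88])
rec_max([20, 6, 22, 16, 17, 88]): compare 20 with rec_max([6, 22, 16, 17, 88])
rec_max([6, 22, 16, 17, 88]): compare 6 with rec_max([22, 16, 17, 88])
rec_max([22, 16, 17, 88]): compare 22 with rec_max([16, 17, 88])
rec_max([16, 17, 88]): compare 16 with rec_max([17, 88])
rec_max([17, 88]): compare 17 with rec_max([88])
rec_max([88]) = 88  (base case)
Compare 17 with 88 -> 88
Compare 16 with 88 -> 88
Compare 22 with 88 -> 88
Compare 6 with 88 -> 88
Compare 20 with 88 -> 88
Compare 38 with 88 -> 88
Compare 25 with 88 -> 88

88


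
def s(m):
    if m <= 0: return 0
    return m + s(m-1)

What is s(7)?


s(7)
= 7 + 6 + 5 + 4 + 3 + 2 + 1 + s(0)
= 7 + 6 + 5 + 4 + 3 + 2 + 1 + 0
= 28

28


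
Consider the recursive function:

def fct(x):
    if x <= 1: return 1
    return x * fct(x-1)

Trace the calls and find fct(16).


fct(16)
= 16 * fct(15)
= 16 * 15 * fct(14)
= 16 * 15 * 14 * fct(13)
= 16 * 15 * 14 * 13 * fct(12)
= 16 * 15 * 14 * 13 * 12 * fct(11)
= 16 * 15 * 14 * 13 * 12 * 11 * fct(10)
= 16 * 15 * 14 * 13 * 12 * 11 * 10 * fct(9)
= 16 * 15 * 14 * 13 * 12 * 11 * 10 * 9 * fct(8)
= 16 * 15 * 14 * 13 * 12 * 11 * 10 * 9 * 8 * fct(7)
= 16 * 15 * 14 * 13 * 12 * 11 * 10 * 9 * 8 * 7 * fct(6)
= 16 * 15 * 14 * 13 * 12 * 11 * 10 * 9 * 8 * 7 * 6 * fct(5)
= 16 * 15 * 14 * 13 * 12 * 11 * 10 * 9 * 8 * 7 * 6 * 5 * fct(4)
= 16 * 15 * 14 * 13 * 12 * 11 * 10 * 9 * 8 * 7 * 6 * 5 * 4 * fct(3)
= 16 * 15 * 14 * 13 * 12 * 11 * 10 * 9 * 8 * 7 * 6 * 5 * 4 * 3 * fct(2)
= 16 * 15 * 14 * 13 * 12 * 11 * 10 * 9 * 8 * 7 * 6 * 5 * 4 * 3 * 2 * fct(1)
= 16 * 15 * 14 * 13 * 12 * 11 * 10 * 9 * 8 * 7 * 6 * 5 * 4 * 3 * 2 * 1
= 20922789888000

20922789888000


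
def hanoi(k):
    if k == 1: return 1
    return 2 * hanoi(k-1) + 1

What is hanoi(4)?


hanoi(4) = 2 * hanoi(3) + 1
hanoi(3) = 2 * hanoi(2) + 1
hanoi(2) = 2 * hanoi(1) + 1
hanoi(1) = 1  (base case)
hanoi(2) = 2 * 1 + 1 = 3
hanoi(3) = 2 * 3 + 1 = 7
hanoi(4) = 2 * 7 + 1 = 15

15


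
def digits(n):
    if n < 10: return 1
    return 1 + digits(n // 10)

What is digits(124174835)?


digits(124174835) = 1 + digits(12417483)
digits(12417483) = 1 + digits(1241748)
digits(1241748) = 1 + digits(124174)
digits(124174) = 1 + digits(12417)
digits(12417) = 1 + digits(1241)
digits(1241) = 1 + digits(124)
digits(124) = 1 + digits(12)
digits(12) = 1 + digits(1)
digits(1) = 1  (base case: 1 < 10)
Unwinding: 1 + 1 + 1 + 1 + 1 + 1 + 1 + 1 + 1 = 9

9


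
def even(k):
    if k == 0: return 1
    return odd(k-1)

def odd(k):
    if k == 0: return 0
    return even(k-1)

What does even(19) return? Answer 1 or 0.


even(19) = odd(18)
odd(18) = even(17)
even(17) = odd(16)
odd(16) = even(15)
even(15) = odd(14)
odd(14) = even(13)
even(13) = odd(12)
odd(12) = even(11)
even(11) = odd(10)
odd(10) = even(9)
even(9) = odd(8)
odd(8) = even(7)
even(7) = odd(6)
odd(6) = even(5)
even(5) = odd(4)
odd(4) = even(3)
even(3) = odd(2)
odd(2) = even(1)
even(1) = odd(0)
odd(0) = 0  (base case)
Result: 0

0


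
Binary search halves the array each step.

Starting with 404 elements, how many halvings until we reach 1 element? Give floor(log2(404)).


404 / 2 = 202
202 / 2 = 101
101 / 2 = 50
50 / 2 = 25
25 / 2 = 12
12 / 2 = 6
6 / 2 = 3
3 / 2 = 1
Reached 1 after 8 halvings

8


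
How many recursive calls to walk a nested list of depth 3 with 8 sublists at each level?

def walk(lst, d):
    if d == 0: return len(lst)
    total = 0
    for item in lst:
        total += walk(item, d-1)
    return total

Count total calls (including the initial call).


At depth 0 (root): 1 call
At depth 1: each of 1 parents calls walk on 8 children = 8 calls
At depth 2: each of 8 parents calls walk on 8 children = 64 calls
At depth 3: each of 64 parents calls walk on 8 children = 512 calls
Total: 1 + 8 + 64 + 512 = 585

585


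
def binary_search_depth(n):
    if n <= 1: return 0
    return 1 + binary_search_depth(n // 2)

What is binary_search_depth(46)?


46 / 2 = 23
23 / 2 = 11
11 / 2 = 5
5 / 2 = 2
2 / 2 = 1
Reached 1 after 5 halvings

5


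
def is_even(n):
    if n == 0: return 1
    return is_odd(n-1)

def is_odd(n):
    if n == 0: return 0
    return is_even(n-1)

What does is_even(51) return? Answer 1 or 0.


is_even(51) = is_odd(50)
is_odd(50) = is_even(49)
is_even(49) = is_odd(48)
is_odd(48) = is_even(47)
is_even(47) = is_odd(46)
is_odd(46) = is_even(45)
is_even(45) = is_odd(44)
is_odd(44) = is_even(43)
is_even(43) = is_odd(42)
is_odd(42) = is_even(41)
is_even(41) = is_odd(40)
is_odd(40) = is_even(39)
is_even(39) = is_odd(38)
is_odd(38) = is_even(37)
is_even(37) = is_odd(36)
is_odd(36) = is_even(35)
is_even(35) = is_odd(34)
is_odd(34) = is_even(33)
is_even(33) = is_odd(32)
is_odd(32) = is_even(31)
is_even(31) = is_odd(30)
is_odd(30) = is_even(29)
is_even(29) = is_odd(28)
is_odd(28) = is_even(27)
is_even(27) = is_odd(26)
is_odd(26) = is_even(25)
is_even(25) = is_odd(24)
is_odd(24) = is_even(23)
is_even(23) = is_odd(22)
is_odd(22) = is_even(21)
is_even(21) = is_odd(20)
is_odd(20) = is_even(19)
is_even(19) = is_odd(18)
is_odd(18) = is_even(17)
is_even(17) = is_odd(16)
is_odd(16) = is_even(15)
is_even(15) = is_odd(14)
is_odd(14) = is_even(13)
is_even(13) = is_odd(12)
is_odd(12) = is_even(11)
is_even(11) = is_odd(10)
is_odd(10) = is_even(9)
is_even(9) = is_odd(8)
is_odd(8) = is_even(7)
is_even(7) = is_odd(6)
is_odd(6) = is_even(5)
is_even(5) = is_odd(4)
is_odd(4) = is_even(3)
is_even(3) = is_odd(2)
is_odd(2) = is_even(1)
is_even(1) = is_odd(0)
is_odd(0) = 0  (base case)
Result: 0

0


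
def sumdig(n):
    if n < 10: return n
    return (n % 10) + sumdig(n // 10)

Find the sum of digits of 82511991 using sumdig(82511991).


sumdig(82511991) = 1 + sumdig(8251199)
sumdig(8251199) = 9 + sumdig(825119)
sumdig(825119) = 9 + sumdig(82511)
sumdig(82511) = 1 + sumdig(8251)
sumdig(8251) = 1 + sumdig(825)
sumdig(825) = 5 + sumdig(82)
sumdig(82) = 2 + sumdig(8)
sumdig(8) = 8  (base case)
Total: 1 + 9 + 9 + 1 + 1 + 5 + 2 + 8 = 36

36


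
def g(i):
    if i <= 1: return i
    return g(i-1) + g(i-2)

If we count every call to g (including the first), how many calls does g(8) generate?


Let C(n) = total calls for g(n)
C(0) = 1, C(1) = 1
C(2) = 1 + C(1) + C(0) = 1 + 1 + 1 = 3
C(3) = 1 + C(2) + C(1) = 1 + 3 + 1 = 5
C(4) = 1 + C(3) + C(2) = 1 + 5 + 3 = 9
C(5) = 1 + C(4) + C(3) = 1 + 9 + 5 = 15
C(6) = 1 + C(5) + C(4) = 1 + 15 + 9 = 25
C(7) = 1 + C(6) + C(5) = 1 + 25 + 15 = 41
C(8) = 1 + C(7) + C(6) = 1 + 41 + 25 = 67

67


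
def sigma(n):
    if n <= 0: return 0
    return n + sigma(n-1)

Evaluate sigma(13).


sigma(13)
= 13 + 12 + 11 + 10 + 9 + 8 + 7 + 6 + 5 + 4 + 3 + 2 + 1 + sigma(0)
= 13 + 12 + 11 + 10 + 9 + 8 + 7 + 6 + 5 + 4 + 3 + 2 + 1 + 0
= 91

91


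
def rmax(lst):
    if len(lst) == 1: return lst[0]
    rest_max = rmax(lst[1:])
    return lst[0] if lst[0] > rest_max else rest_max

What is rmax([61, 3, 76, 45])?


rmax([61, 3, 76, 45]): compare 61 with rmax([3, 76, 45])
rmax([3, 76, 45]): compare 3 with rmax([76, 45])
rmax([76, 45]): compare 76 with rmax([45])
rmax([45]) = 45  (base case)
Compare 76 with 45 -> 76
Compare 3 with 76 -> 76
Compare 61 with 76 -> 76

76


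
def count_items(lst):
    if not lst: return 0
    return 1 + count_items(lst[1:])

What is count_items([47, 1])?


count_items([47, 1]) = 1 + count_items([1])
count_items([1]) = 1 + count_items([])
count_items([]) = 0  (base case)
Unwinding: 1 + 1 + 0 = 2

2


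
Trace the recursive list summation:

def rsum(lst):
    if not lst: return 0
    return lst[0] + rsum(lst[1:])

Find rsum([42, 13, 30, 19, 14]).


rsum([42, 13, 30, 19, 14]) = 42 + rsum([13, 30, 19, 14])
rsum([13, 30, 19, 14]) = 13 + rsum([30, 19, 14])
rsum([30, 19, 14]) = 30 + rsum([19, 14])
rsum([19, 14]) = 19 + rsum([14])
rsum([14]) = 14 + rsum([])
rsum([]) = 0  (base case)
Total: 42 + 13 + 30 + 19 + 14 + 0 = 118

118


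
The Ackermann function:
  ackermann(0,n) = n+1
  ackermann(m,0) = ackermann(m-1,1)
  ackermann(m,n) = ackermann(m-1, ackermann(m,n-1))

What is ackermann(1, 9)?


ackermann(1, 9) = ackermann(0, ackermann(1, 8))
  ackermann(1, 8) = ackermann(0, ackermann(1, 7))
    ackermann(1, 7) = ackermann(0, ackermann(1, 6))
      ackermann(1, 6) = ackermann(0, ackermann(1, 5))
        ackermann(1, 5) = ackermann(0, ackermann(1, 4))
          ackermann(1, 4) = ackermann(0, ackermann(1, 3))
          ackermann(1, 3) = ackermann(0, ackermann(1, 2))
          ackermann(1, 2) = ackermann(0, ackermann(1, 1))
          ackermann(1, 1) = ackermann(0, ackermann(1, 0))
          ackermann(1, 0) = ackermann(0, 1)
          ackermann(0, 1) = 2
            = ackermann(0, 2)
          ackermann(0, 2) = 3
            = ackermann(0, 3)
          ackermann(0, 3) = 4
            = ackermann(0, 4)
          ackermann(0, 4) = 5
            = ackermann(0, 5)
          ackermann(0, 5) = 6
          = ackermann(0, 6)
          ackermann(0, 6) = 7
        = ackermann(0, 7)
        ackermann(0, 7) = 8
      = ackermann(0, 8)
      ackermann(0, 8) = 9
... (trace truncated)
Result: ackermann(1, 9) = 11

11


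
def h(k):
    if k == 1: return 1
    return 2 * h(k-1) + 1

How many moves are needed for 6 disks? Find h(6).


h(6) = 2 * h(5) + 1
h(5) = 2 * h(4) + 1
h(4) = 2 * h(3) + 1
h(3) = 2 * h(2) + 1
h(2) = 2 * h(1) + 1
h(1) = 1  (base case)
h(2) = 2 * 1 + 1 = 3
h(3) = 2 * 3 + 1 = 7
h(4) = 2 * 7 + 1 = 15
h(5) = 2 * 15 + 1 = 31
h(6) = 2 * 31 + 1 = 63

63


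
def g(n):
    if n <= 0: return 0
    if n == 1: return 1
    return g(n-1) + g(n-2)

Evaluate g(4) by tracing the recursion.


Computing g(4) bottom-up:
g(0) = 0
g(1) = 1
g(2) = g(1) + g(0) = 1 + 0 = 1
g(3) = g(2) + g(1) = 1 + 1 = 2
g(4) = g(3) + g(2) = 2 + 1 = 3

3


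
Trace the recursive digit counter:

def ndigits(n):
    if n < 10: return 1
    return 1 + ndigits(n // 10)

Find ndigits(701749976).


ndigits(701749976) = 1 + ndigits(70174997)
ndigits(70174997) = 1 + ndigits(7017499)
ndigits(7017499) = 1 + ndigits(701749)
ndigits(701749) = 1 + ndigits(70174)
ndigits(70174) = 1 + ndigits(7017)
ndigits(7017) = 1 + ndigits(701)
ndigits(701) = 1 + ndigits(70)
ndigits(70) = 1 + ndigits(7)
ndigits(7) = 1  (base case: 7 < 10)
Unwinding: 1 + 1 + 1 + 1 + 1 + 1 + 1 + 1 + 1 = 9

9


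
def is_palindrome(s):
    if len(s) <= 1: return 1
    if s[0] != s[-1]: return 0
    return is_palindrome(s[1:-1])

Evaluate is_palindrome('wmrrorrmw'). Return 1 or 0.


is_palindrome('wmrrorrmw'): s[0]='w' == s[-1]='w' -> check is_palindrome('mrrorrm')
is_palindrome('mrrorrm'): s[0]='m' == s[-1]='m' -> check is_palindrome('rrorr')
is_palindrome('rrorr'): s[0]='r' == s[-1]='r' -> check is_palindrome('ror')
is_palindrome('ror'): s[0]='r' == s[-1]='r' -> check is_palindrome('o')
is_palindrome('o'): len <= 1 -> return 1  (base case)
Result: 1 (palindrome)

1


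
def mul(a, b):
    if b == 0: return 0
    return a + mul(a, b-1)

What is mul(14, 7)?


mul(14, 7) = 14 + mul(14, 6)
mul(14, 6) = 14 + mul(14, 5)
mul(14, 5) = 14 + mul(14, 4)
mul(14, 4) = 14 + mul(14, 3)
mul(14, 3) = 14 + mul(14, 2)
mul(14, 2) = 14 + mul(14, 1)
mul(14, 1) = 14 + mul(14, 0)
mul(14, 0) = 0  (base case)
Total: 14 + 14 + 14 + 14 + 14 + 14 + 14 + 0 = 98

98


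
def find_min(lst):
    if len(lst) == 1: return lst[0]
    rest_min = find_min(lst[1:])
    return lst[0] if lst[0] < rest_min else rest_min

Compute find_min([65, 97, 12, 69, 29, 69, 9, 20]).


find_min([65, 97, 12, 69, 29, 69, 9, 20]): compare 65 with find_min([97, 12, 69, 29, 69, 9, 20])
find_min([97, 12, 69, 29, 69, 9, 20]): compare 97 with find_min([12, 69, 29, 69, 9, 20])
find_min([12, 69, 29, 69, 9, 20]): compare 12 with find_min([69, 29, 69, 9, 20])
find_min([69, 29, 69, 9, 20]): compare 69 with find_min([29, 69, 9, 20])
find_min([29, 69, 9, 20]): compare 29 with find_min([69, 9, 20])
find_min([69, 9, 20]): compare 69 with find_min([9, 20])
find_min([9, 20]): compare 9 with find_min([20])
find_min([20]) = 20  (base case)
Compare 9 with 20 -> 9
Compare 69 with 9 -> 9
Compare 29 with 9 -> 9
Compare 69 with 9 -> 9
Compare 12 with 9 -> 9
Compare 97 with 9 -> 9
Compare 65 with 9 -> 9

9


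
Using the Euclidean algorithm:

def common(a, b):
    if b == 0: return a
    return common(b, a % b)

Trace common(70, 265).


common(70, 265) = common(265, 70)
common(265, 70) = common(70, 55)
common(70, 55) = common(55, 15)
common(55, 15) = common(15, 10)
common(15, 10) = common(10, 5)
common(10, 5) = common(5, 0)
common(5, 0) = 5  (base case)

5


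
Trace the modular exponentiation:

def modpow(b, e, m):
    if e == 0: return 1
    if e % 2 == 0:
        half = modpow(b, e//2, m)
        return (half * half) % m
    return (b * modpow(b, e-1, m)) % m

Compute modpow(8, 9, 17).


modpow(8, 9, 17): e is odd, compute modpow(8, 8, 17)
  modpow(8, 8, 17): e is even, compute modpow(8, 4, 17)
    modpow(8, 4, 17): e is even, compute modpow(8, 2, 17)
      modpow(8, 2, 17): e is even, compute modpow(8, 1, 17)
        modpow(8, 1, 17): e is odd, compute modpow(8, 0, 17)
          modpow(8, 0, 17) = 1
        (8 * 1) % 17 = 8
      half=8, (8*8) % 17 = 13
    half=13, (13*13) % 17 = 16
  half=16, (16*16) % 17 = 1
(8 * 1) % 17 = 8

8


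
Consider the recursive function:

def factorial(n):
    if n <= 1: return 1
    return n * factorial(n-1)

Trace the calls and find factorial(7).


factorial(7)
= 7 * factorial(6)
= 7 * 6 * factorial(5)
= 7 * 6 * 5 * factorial(4)
= 7 * 6 * 5 * 4 * factorial(3)
= 7 * 6 * 5 * 4 * 3 * factorial(2)
= 7 * 6 * 5 * 4 * 3 * 2 * factorial(1)
= 7 * 6 * 5 * 4 * 3 * 2 * 1
= 5040

5040


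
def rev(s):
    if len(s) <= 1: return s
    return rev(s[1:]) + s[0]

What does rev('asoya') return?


rev('asoya') = rev('soya') + 'a'
rev('soya') = rev('oya') + 's'
rev('oya') = rev('ya') + 'o'
rev('ya') = rev('a') + 'y'
rev('a') = 'a'  (base case)
Concatenating: 'a' + 'y' + 'o' + 's' + 'a' = 'ayosa'

ayosa


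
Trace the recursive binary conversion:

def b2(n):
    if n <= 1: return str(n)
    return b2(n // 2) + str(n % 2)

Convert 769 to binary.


b2(769) = b2(384) + '1'
b2(384) = b2(192) + '0'
b2(192) = b2(96) + '0'
b2(96) = b2(48) + '0'
b2(48) = b2(24) + '0'
b2(24) = b2(12) + '0'
b2(12) = b2(6) + '0'
b2(6) = b2(3) + '0'
b2(3) = b2(1) + '1'
b2(1) = '1'  (base case)
Concatenating: '1' + '1' + '0' + '0' + '0' + '0' + '0' + '0' + '0' + '1' = '1100000001'

1100000001


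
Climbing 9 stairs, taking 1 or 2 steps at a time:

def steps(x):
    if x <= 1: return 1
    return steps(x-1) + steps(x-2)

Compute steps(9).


Building up from base cases:
steps(0) = 1
steps(1) = 1
steps(2) = steps(1) + steps(0) = 1 + 1 = 2
steps(3) = steps(2) + steps(1) = 2 + 1 = 3
steps(4) = steps(3) + steps(2) = 3 + 2 = 5
steps(5) = steps(4) + steps(3) = 5 + 3 = 8
steps(6) = steps(5) + steps(4) = 8 + 5 = 13
steps(7) = steps(6) + steps(5) = 13 + 8 = 21
steps(8) = steps(7) + steps(6) = 21 + 13 = 34
steps(9) = steps(8) + steps(7) = 34 + 21 = 55

55


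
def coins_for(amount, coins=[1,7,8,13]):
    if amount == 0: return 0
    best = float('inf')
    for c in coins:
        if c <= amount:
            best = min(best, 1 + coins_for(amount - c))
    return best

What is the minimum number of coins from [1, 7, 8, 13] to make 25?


Building up with DP:
coins_for(0) = 0
coins_for(1) = min(1+coins_for(0)=1+0=1) = 1
coins_for(2) = min(1+coins_for(1)=1+1=2) = 2
coins_for(3) = min(1+coins_for(2)=1+2=3) = 3
coins_for(4) = min(1+coins_for(3)=1+3=4) = 4
coins_for(5) = min(1+coins_for(4)=1+4=5) = 5
coins_for(6) = min(1+coins_for(5)=1+5=6) = 6
coins_for(7) = min(1+coins_for(6)=1+6=7, 1+coins_for(0)=1+0=1) = 1
coins_for(8) = min(1+coins_for(7)=1+1=2, 1+coins_for(1)=1+1=2, 1+coins_for(0)=1+0=1) = 1
coins_for(9) = min(1+coins_for(8)=1+1=2, 1+coins_for(2)=1+2=3, 1+coins_for(1)=1+1=2) = 2
coins_for(10) = min(1+coins_for(9)=1+2=3, 1+coins_for(3)=1+3=4, 1+coins_for(2)=1+2=3) = 3
coins_for(11) = min(1+coins_for(10)=1+3=4, 1+coins_for(4)=1+4=5, 1+coins_for(3)=1+3=4) = 4
coins_for(12) = min(1+coins_for(11)=1+4=5, 1+coins_for(5)=1+5=6, 1+coins_for(4)=1+4=5) = 5
coins_for(13) = min(1+coins_for(12)=1+5=6, 1+coins_for(6)=1+6=7, 1+coins_for(5)=1+5=6, 1+coins_for(0)=1+0=1) = 1
coins_for(14) = min(1+coins_for(13)=1+1=2, 1+coins_for(7)=1+1=2, 1+coins_for(6)=1+6=7, 1+coins_for(1)=1+1=2) = 2
coins_for(15) = min(1+coins_for(14)=1+2=3, 1+coins_for(8)=1+1=2, 1+coins_for(7)=1+1=2, 1+coins_for(2)=1+2=3) = 2
coins_for(16) = min(1+coins_for(15)=1+2=3, 1+coins_for(9)=1+2=3, 1+coins_for(8)=1+1=2, 1+coins_for(3)=1+3=4) = 2
coins_for(17) = min(1+coins_for(16)=1+2=3, 1+coins_for(10)=1+3=4, 1+coins_for(9)=1+2=3, 1+coins_for(4)=1+4=5) = 3
coins_for(18) = min(1+coins_for(17)=1+3=4, 1+coins_for(11)=1+4=5, 1+coins_for(10)=1+3=4, 1+coins_for(5)=1+5=6) = 4
coins_for(19) = min(1+coins_for(18)=1+4=5, 1+coins_for(12)=1+5=6, 1+coins_for(11)=1+4=5, 1+coins_for(6)=1+6=7) = 5
coins_for(20) = min(1+coins_for(19)=1+5=6, 1+coins_for(13)=1+1=2, 1+coins_for(12)=1+5=6, 1+coins_for(7)=1+1=2) = 2
coins_for(21) = min(1+coins_for(20)=1+2=3, 1+coins_for(14)=1+2=3, 1+coins_for(13)=1+1=2, 1+coins_for(8)=1+1=2) = 2
coins_for(22) = min(1+coins_for(21)=1+2=3, 1+coins_for(15)=1+2=3, 1+coins_for(14)=1+2=3, 1+coins_for(9)=1+2=3) = 3
coins_for(23) = min(1+coins_for(22)=1+3=4, 1+coins_for(16)=1+2=3, 1+coins_for(15)=1+2=3, 1+coins_for(10)=1+3=4) = 3
coins_for(24) = min(1+coins_for(23)=1+3=4, 1+coins_for(17)=1+3=4, 1+coins_for(16)=1+2=3, 1+coins_for(11)=1+4=5) = 3
coins_for(25) = min(1+coins_for(24)=1+3=4, 1+coins_for(18)=1+4=5, 1+coins_for(17)=1+3=4, 1+coins_for(12)=1+5=6) = 4

4
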